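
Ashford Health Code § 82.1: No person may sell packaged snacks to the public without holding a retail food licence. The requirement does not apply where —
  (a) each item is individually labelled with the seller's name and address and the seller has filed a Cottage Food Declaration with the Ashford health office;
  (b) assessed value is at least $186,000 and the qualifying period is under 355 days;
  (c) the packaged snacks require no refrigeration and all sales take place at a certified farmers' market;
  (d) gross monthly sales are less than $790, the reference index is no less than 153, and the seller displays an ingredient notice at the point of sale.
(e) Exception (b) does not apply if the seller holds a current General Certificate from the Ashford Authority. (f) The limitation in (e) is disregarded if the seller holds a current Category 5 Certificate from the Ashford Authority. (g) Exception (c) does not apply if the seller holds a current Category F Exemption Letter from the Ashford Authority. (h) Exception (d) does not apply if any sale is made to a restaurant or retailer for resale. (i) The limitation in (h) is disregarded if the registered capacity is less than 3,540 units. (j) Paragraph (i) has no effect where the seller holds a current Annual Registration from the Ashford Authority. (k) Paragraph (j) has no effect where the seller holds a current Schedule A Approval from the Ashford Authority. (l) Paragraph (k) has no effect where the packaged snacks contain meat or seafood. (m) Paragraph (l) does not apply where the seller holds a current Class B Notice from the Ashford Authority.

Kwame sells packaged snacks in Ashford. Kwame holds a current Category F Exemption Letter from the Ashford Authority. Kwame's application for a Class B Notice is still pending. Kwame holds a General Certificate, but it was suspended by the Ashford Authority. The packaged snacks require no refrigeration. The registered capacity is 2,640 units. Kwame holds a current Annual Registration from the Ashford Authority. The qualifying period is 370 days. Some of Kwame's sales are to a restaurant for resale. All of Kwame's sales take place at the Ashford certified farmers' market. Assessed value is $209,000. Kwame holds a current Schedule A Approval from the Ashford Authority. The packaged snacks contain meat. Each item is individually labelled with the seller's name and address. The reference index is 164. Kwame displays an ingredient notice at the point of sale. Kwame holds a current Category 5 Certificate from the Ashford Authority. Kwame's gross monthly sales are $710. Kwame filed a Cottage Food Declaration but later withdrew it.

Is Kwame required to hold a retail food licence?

Exception (a) does not apply: the Cottage Food Declaration was withdrawn.
Exception (b) fails — the qualifying period is 370 days, not under 355 days.
Exception (c): the packaged snacks are shelf-stable; all sales are at a certified farmers' market — every condition holds. Turning to paragraph (g): (g) operates — a current Category F Exemption Letter is held. (c) is therefore removed.
Exception (d): gross monthly sales are $710, less than the $790 limit; the reference index is 164, meeting the 153 threshold; an ingredient notice is displayed — every condition holds. But: (h) operates against (d): some sales are to a restaurant for resale. (i) would limit (h) — the registered capacity is 2,640 units, less than the 3,540 units limit — but (j) sets (i) aside: (j) operates against (i): a current Annual Registration is held. (k) operates (a current Schedule A Approval is held), but yields to (l): (l) is triggered — the packaged snacks contain meat. (m) does not operate here (no current Class B Notice is held), so (l) stands. So (d) is unavailable.
No exception displaces § 82.1.

Yes — Kwame must hold a retail food licence.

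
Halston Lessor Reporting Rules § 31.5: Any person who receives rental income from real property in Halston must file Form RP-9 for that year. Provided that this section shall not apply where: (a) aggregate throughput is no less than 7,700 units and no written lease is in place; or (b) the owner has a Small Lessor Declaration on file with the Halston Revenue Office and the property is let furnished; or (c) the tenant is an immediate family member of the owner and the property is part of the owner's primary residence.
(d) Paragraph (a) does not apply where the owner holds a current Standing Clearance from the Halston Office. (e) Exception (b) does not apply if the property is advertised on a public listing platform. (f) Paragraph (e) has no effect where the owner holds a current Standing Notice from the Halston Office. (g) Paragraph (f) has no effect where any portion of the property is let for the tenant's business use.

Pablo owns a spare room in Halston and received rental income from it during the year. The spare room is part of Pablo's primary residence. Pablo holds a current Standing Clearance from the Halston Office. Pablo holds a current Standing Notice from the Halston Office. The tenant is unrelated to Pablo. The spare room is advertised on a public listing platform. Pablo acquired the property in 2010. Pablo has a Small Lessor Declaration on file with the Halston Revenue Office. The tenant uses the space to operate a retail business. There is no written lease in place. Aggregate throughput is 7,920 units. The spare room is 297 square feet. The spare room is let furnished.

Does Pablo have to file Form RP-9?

Exception (a)'s conditions are all satisfied: aggregate throughput is 7,920 units, meeting the 7,700 units threshold; there is no written lease. But applying paragraph (d): (d) applies — a current Standing Clearance is held. (a) is therefore removed.
All of (b)'s requirements are met (a Small Lessor Declaration is on file; the property is let furnished). However, paragraphs (e)–(g) must be considered: (e) operates — the property is publicly advertised. (f) would limit (e) — a current Standing Notice is held — but (g) sets (f) aside: (g) is engaged — the space is let for business use. (b) is therefore removed.
Exception (c) fails — the tenant is unrelated to the owner.
None of the exceptions is available; § 31.5 applies in full.

Yes — Pablo must file Form RP-9.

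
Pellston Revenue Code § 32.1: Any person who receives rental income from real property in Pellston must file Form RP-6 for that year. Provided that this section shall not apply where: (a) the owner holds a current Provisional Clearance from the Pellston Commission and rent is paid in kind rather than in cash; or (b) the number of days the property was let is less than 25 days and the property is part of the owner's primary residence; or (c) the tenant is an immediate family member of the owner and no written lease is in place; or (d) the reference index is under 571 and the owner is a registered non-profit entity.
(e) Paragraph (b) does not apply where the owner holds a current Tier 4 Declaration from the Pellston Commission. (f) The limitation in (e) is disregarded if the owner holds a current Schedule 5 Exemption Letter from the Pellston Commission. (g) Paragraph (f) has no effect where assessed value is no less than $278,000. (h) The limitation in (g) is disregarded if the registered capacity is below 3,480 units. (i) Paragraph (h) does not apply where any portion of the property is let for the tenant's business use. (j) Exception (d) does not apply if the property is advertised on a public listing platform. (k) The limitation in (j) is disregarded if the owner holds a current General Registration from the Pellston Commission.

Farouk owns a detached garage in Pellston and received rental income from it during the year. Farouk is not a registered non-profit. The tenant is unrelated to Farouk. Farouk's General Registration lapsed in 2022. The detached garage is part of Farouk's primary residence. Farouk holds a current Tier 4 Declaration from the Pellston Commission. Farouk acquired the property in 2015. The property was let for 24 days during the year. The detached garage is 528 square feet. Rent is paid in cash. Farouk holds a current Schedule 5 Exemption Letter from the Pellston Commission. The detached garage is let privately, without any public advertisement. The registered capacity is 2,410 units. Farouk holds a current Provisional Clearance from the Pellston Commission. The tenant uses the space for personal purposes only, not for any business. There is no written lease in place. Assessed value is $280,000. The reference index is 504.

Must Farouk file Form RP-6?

Exception (a) fails — rent is paid in cash.
Exception (b) is satisfied on its face — the number of days the property was let is 24 days, less than the 25 days limit; the detached garage is part of the primary residence. Under paragraphs (e)–(i): (e) applies (a current Tier 4 Declaration is held), but is overridden by (f): (f) operates against (e): a current Schedule 5 Exemption Letter is held. (g) would limit (f) — assessed value is $280,000, meeting the $278,000 threshold — but (h) sets (g) aside: (h) applies — the registered capacity is 2,410 units, below the 3,480 units limit. (i), which would lift (h), does not operate here — the space is used for personal purposes only. (b) remains available.
Exception (c) requires that the tenant is an immediate family member of the owner; but the tenant is unrelated to the owner, so (c) is unavailable.
Exception (d) does not apply: Farouk is not a registered non-profit.

No — exception (b) applies; Farouk is not required to file Form RP-6.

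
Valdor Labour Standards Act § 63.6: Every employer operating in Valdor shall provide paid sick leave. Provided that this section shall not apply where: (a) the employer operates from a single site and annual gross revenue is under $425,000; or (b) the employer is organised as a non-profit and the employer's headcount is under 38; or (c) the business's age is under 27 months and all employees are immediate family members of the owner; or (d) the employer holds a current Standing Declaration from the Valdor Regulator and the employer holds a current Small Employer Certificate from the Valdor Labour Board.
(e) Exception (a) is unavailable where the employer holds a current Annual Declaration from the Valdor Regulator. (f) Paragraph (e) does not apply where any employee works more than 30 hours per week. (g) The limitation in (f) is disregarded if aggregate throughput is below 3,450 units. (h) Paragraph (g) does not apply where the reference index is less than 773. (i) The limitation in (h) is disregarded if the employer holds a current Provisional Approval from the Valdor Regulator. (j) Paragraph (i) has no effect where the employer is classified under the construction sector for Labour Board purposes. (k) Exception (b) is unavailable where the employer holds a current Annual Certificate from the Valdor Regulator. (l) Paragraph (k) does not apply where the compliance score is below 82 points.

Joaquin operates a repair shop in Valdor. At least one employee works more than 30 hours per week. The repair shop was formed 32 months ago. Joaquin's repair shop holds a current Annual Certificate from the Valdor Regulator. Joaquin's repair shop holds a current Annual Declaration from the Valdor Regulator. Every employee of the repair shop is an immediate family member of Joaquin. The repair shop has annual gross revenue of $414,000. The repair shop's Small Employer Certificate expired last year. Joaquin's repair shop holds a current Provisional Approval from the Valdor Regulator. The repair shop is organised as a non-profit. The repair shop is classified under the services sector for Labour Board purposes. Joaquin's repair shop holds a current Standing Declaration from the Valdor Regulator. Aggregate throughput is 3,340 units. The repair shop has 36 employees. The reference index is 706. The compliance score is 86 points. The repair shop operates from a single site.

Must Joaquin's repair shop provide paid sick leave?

Exception (a): the employer operates from a single site; annual gross revenue is $414,000, under the $425,000 limit — every condition holds. Turning to paragraphs (e)–(j): (e) operates against (a): a current Annual Declaration is held. (f) would limit (e) — at least one employee exceeds 30 hours/week — but (g) sets (f) aside: (g) operates against (f): aggregate throughput is 3,340 units, below the 3,450 units limit. (h) is triggered (the reference index is 706, less than the 773 limit), but is displaced by (i): (i) is engaged — a current Provisional Approval is held. (j) is not triggered (the repair shop is classified under the services sector), so (i) stands. So (a) is unavailable.
Exception (b) is satisfied on its face — the employer is a non-profit; the employer's headcount is 36, under the 38 limit. Turning to paragraphs (k)–(l): (k) is triggered — a current Annual Certificate is held. (l) is inapplicable (the compliance score is 86 points, not below 82 points), so (k) stands. (b) is therefore removed.
Exception (c) fails — the business's age is 32 months, not under 27 months.
Exception (d) does not apply: the Small Employer Certificate has expired.
No exception applies. The general rule governs.

Yes — Joaquin's repair shop must provide paid sick leave.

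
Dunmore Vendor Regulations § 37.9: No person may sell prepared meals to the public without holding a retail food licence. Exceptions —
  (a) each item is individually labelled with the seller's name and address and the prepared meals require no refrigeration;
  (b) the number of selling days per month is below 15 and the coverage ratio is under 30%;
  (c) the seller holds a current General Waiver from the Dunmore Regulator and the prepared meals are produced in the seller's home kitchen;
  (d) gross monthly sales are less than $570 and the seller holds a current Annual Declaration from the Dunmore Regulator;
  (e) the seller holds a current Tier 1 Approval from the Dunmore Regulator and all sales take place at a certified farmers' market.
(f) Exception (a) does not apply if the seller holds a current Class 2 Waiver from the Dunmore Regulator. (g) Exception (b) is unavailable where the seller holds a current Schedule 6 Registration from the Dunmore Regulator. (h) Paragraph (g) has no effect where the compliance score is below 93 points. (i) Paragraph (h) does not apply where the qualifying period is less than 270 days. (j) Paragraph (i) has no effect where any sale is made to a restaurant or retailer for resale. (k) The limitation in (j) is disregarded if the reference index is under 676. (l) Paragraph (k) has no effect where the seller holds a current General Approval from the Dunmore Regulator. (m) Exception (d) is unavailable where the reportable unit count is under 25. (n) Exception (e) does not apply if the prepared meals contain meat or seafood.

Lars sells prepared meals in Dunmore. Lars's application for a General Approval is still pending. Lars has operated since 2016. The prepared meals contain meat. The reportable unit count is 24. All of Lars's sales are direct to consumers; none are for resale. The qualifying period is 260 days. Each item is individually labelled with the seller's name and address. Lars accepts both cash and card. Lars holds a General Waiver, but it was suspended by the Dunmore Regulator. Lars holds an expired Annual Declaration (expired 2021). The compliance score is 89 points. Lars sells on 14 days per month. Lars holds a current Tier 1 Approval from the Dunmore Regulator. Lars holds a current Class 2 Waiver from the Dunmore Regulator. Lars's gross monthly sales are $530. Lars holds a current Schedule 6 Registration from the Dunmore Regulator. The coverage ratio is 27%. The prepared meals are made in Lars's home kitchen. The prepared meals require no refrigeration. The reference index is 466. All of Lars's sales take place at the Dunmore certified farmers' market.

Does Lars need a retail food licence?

All of (a)'s requirements are met (items are individually labelled; the prepared meals are shelf-stable). However, paragraph (f) must be considered: (f) is triggered — a current Class 2 Waiver is held. (a) is therefore removed.
Exception (b) is satisfied on its face — the number of selling days per month is 14, below the 15 limit; the coverage ratio is 27%, under the 30% limit. However, paragraphs (g)–(l) must be considered: (g) operates against (b): a current Schedule 6 Registration is held. (h) is engaged (the compliance score is 89 points, below the 93 points limit), but is overridden by (i): (i) operates against (h): the qualifying period is 260 days, less than the 270 days limit. (j), which would lift (i), is not triggered — no sales are for resale. Exception (b) does not apply.
Exception (c) requires that the seller holds a current General Waiver from the Dunmore Regulator; but the General Waiver is not current, so (c) is unavailable.
Exception (d) fails — no current Annual Declaration is held.
All of (e)'s requirements are met (a current Tier 1 Approval is held; all sales are at a certified farmers' market). But: (n) operates against (e): the prepared meals contain meat. So (e) is unavailable.
No exception is made out. Lars falls within the general rule.

Yes — Lars must hold a retail food licence.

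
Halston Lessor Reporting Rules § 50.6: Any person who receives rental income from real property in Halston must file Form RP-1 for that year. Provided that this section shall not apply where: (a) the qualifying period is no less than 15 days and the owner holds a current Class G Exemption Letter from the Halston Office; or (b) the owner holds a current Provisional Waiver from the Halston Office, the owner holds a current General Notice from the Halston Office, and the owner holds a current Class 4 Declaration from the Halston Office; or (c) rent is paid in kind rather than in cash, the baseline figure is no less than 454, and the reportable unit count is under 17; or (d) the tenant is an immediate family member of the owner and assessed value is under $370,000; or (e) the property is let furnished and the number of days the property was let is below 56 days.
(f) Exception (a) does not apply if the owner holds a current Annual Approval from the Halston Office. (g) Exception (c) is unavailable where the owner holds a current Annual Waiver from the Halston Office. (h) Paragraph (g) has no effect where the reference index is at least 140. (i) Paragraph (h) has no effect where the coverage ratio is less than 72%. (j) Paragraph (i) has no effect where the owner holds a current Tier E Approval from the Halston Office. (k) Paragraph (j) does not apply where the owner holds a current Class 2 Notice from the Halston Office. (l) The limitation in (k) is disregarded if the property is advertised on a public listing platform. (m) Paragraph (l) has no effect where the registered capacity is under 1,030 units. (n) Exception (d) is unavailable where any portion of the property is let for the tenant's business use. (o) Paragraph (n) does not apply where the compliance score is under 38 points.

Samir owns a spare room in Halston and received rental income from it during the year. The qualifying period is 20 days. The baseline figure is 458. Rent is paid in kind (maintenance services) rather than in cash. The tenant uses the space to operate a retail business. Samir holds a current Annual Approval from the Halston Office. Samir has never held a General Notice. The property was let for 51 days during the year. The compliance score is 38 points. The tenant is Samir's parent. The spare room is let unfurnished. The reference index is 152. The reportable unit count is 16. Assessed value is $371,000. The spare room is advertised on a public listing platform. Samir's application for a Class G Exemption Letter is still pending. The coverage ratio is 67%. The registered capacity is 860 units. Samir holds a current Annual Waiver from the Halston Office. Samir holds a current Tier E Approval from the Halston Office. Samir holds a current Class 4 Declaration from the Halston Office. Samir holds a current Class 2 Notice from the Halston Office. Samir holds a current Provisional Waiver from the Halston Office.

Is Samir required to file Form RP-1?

Exception (a) requires that the owner holds a current Class G Exemption Letter from the Halston Office; but the Class G Exemption Letter is not current, so (a) is unavailable.
Exception (b) requires that the owner holds a current General Notice from the Halston Office; but the General Notice is not current, so (b) is unavailable.
Exception (c) is satisfied on its face — rent is paid in kind; the baseline figure is 458, meeting the 454 threshold; the reportable unit count is 16, under the 17 limit. But: (g) operates against (c): a current Annual Waiver is held. (h) applies (the reference index is 152, meeting the 140 threshold), but is displaced by (i): (i) operates against (h): the coverage ratio is 67%, less than the 72% limit. (j) applies (a current Tier E Approval is held), but yields to (k): (k) operates against (j): a current Class 2 Notice is held. (l) would limit (k) — the property is publicly advertised — but (m) sets (l) aside: (m) operates against (l): the registered capacity is 860 units, under the 1,030 units limit. (c) is therefore removed.
Exception (d) requires that assessed value is under $370,000; but assessed value is $371,000, not under $370,000, so (d) is unavailable.
Exception (e) fails — the property is let unfurnished.
None of the exceptions is available; § 50.6 applies in full.

Yes — Samir must file Form RP-1.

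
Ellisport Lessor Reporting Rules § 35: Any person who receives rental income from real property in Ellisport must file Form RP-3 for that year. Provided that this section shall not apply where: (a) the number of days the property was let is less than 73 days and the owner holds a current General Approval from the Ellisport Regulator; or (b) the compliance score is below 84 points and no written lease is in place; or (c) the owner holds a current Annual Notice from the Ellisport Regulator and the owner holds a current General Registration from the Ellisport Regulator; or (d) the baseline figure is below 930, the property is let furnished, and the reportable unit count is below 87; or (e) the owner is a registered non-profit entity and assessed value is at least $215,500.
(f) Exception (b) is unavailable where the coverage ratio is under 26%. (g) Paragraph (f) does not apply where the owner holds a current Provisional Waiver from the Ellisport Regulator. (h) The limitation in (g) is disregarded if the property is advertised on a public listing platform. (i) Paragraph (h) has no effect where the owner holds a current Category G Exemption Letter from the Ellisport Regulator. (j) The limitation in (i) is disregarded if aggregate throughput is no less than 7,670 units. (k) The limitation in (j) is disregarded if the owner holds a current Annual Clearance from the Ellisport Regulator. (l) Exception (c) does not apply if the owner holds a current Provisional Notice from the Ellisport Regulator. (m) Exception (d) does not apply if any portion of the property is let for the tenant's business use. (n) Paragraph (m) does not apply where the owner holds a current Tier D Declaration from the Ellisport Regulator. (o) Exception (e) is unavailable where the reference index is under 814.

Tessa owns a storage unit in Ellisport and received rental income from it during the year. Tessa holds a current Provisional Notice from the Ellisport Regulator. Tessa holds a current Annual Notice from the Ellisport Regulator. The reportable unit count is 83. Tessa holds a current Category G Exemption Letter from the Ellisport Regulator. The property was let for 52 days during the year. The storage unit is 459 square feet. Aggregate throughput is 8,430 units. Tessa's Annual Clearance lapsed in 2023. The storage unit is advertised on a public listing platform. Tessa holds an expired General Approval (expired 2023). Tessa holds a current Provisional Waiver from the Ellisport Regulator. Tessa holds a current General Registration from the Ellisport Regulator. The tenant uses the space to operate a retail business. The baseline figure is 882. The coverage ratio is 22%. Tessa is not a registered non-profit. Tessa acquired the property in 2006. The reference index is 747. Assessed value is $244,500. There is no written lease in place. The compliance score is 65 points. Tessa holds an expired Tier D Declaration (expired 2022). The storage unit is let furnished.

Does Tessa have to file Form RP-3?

Yes — Tessa must file Form RP-3.

Exception (a) requires that the owner holds a current General Approval from the Ellisport Regulator; but no current General Approval is held, so (a) is unavailable.
Exception (b) is satisfied on its face — the compliance score is 65 points, below the 84 points limit; there is no written lease. But: (f) is engaged — the coverage ratio is 22%, under the 26% limit. (g) operates (a current Provisional Waiver is held), but yields to (h): (h) applies — the property is publicly advertised. (i) applies (a current Category G Exemption Letter is held), but is displaced by (j): (j) is triggered — aggregate throughput is 8,430 units, meeting the 7,670 units threshold. (k) is not triggered (there is no Annual Clearance in force), so (j) stands. (b) is therefore removed.
All of (c)'s requirements are met (a current Annual Notice is held; a current General Registration is held). However, paragraph (l) must be considered: (l) operates — a current Provisional Notice is held. So (c) is unavailable.
Exception (d): the baseline figure is 882, below the 930 limit; the property is let furnished; the reportable unit count is 83, below the 87 limit — every condition holds. But: (m) operates — the space is let for business use. (n) is not triggered (the Tier D Declaration is not current), so (m) stands. Exception (d) does not apply.
Exception (e) does not apply: Tessa is not a registered non-profit.
No exception is made out. Tessa falls within the general rule.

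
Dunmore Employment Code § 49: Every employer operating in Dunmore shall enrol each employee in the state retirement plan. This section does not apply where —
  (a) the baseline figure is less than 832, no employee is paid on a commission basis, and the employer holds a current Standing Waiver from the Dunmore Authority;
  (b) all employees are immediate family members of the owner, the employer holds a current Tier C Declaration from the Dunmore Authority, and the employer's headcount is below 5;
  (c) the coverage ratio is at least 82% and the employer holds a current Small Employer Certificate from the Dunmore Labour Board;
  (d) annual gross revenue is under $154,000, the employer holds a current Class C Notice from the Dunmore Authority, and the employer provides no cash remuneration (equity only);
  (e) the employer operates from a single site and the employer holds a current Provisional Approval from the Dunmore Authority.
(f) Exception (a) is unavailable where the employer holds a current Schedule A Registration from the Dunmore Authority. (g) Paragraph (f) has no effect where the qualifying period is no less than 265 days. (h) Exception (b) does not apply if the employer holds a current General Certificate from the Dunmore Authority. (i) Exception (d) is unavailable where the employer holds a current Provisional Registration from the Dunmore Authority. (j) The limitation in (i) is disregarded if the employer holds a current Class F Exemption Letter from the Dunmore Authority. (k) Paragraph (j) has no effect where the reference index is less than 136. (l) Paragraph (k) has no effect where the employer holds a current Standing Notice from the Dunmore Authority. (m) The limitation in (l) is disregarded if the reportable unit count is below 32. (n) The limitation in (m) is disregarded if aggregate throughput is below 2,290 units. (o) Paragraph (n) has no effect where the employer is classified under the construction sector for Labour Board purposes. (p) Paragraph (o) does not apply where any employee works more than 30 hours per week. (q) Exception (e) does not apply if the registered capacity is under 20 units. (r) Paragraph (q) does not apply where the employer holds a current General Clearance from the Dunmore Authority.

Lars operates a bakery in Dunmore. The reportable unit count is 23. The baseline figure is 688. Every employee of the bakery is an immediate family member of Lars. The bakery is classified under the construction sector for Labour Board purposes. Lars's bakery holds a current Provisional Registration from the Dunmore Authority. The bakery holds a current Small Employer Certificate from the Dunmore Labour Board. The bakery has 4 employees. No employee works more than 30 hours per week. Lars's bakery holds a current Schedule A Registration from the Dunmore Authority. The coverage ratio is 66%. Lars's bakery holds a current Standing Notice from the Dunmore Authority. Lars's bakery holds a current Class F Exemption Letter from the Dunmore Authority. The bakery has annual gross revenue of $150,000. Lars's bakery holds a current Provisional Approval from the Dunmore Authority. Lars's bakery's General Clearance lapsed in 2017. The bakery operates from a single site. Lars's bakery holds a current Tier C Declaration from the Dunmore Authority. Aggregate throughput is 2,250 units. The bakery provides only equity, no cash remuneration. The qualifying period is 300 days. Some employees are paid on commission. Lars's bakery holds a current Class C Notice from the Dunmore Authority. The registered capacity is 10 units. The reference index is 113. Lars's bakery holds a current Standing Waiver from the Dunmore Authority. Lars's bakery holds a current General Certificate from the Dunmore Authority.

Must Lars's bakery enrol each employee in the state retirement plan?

Exception (a) requires that no employee is paid on a commission basis; but some employees are paid on commission, so (a) is unavailable.
Exception (b) is satisfied on its face — every employee is an immediate family member; a current Tier C Declaration is held; the employer's headcount is 4, below the 5 limit. However, paragraph (h) must be considered: (h) applies — a current General Certificate is held. Exception (b) does not apply.
Exception (c) fails — the coverage ratio is 66%, short of 82%.
Exception (d): annual gross revenue is $150,000, under the $154,000 limit; a current Class C Notice is held; remuneration is equity-only — every condition holds. But: (i) is engaged — a current Provisional Registration is held. (j) operates (a current Class F Exemption Letter is held), but is overridden by (k): (k) is triggered — the reference index is 113, less than the 136 limit. (l) would limit (k) — a current Standing Notice is held — but (m) sets (l) aside: (m) operates — the reportable unit count is 23, below the 32 limit. (n) operates (aggregate throughput is 2,250 units, below the 2,290 units limit), but is itself disapplied by (o): (o) is engaged — the bakery is classified under the construction sector. (p), which would lift (o), is not triggered — no employee exceeds 30 hours/week. Exception (d) does not apply.
All of (e)'s requirements are met (the employer operates from a single site; a current Provisional Approval is held). But: (q) operates against (e): the registered capacity is 10 units, under the 20 units limit. (r) is not triggered (the General Clearance is not current), so (q) stands. (e) is therefore removed.
No exception applies. The general rule governs.

Yes — Lars's bakery must enrol each employee in the state retirement plan.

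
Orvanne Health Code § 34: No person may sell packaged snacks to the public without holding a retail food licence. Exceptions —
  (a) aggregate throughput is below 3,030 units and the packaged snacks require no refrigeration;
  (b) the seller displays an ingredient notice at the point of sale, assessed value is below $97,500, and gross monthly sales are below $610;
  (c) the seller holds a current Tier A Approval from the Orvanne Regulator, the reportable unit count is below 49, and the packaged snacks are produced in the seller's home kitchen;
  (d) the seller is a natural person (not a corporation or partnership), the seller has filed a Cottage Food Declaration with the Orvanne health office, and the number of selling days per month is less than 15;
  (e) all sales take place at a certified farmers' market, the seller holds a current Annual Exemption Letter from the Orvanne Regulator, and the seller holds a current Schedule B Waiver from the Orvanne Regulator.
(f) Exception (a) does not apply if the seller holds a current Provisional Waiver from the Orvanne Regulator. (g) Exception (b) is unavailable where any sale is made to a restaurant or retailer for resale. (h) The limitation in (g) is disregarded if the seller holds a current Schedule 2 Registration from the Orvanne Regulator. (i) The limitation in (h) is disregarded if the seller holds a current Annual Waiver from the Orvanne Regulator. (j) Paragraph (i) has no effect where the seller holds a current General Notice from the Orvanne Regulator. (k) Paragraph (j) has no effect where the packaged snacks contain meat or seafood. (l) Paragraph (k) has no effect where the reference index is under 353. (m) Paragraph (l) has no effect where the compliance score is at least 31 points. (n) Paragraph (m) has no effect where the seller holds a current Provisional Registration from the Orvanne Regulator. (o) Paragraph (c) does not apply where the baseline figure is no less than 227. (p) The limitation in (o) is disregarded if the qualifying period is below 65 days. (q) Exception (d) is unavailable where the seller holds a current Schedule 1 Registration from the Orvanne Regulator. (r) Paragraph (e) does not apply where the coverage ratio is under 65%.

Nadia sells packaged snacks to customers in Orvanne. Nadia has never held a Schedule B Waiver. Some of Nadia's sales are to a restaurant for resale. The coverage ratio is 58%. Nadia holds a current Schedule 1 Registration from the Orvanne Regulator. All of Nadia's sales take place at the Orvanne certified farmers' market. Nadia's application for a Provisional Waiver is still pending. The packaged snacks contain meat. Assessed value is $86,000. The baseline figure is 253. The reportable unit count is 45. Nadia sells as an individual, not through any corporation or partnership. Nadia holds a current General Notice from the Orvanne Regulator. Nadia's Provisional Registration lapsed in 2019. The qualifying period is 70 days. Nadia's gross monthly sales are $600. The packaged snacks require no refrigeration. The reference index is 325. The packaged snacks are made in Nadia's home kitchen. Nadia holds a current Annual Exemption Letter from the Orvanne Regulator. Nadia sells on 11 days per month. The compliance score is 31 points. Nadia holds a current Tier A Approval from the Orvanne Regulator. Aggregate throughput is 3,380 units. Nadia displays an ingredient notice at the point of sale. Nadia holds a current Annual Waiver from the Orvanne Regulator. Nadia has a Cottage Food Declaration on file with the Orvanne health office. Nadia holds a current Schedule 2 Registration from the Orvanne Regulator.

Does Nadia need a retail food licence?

Yes — Nadia must hold a retail food licence.

Exception (a) does not apply: aggregate throughput is 3,380 units, not below 3,030 units.
All of (b)'s requirements are met (an ingredient notice is displayed; assessed value is $86,000, below the $97,500 limit; gross monthly sales are $600, below the $610 limit). But: (g) operates against (b): some sales are to a restaurant for resale. (h) is engaged (a current Schedule 2 Registration is held), but yields to (i): (i) applies — a current Annual Waiver is held. (j) would limit (i) — a current General Notice is held — but (k) sets (j) aside: (k) operates against (j): the packaged snacks contain meat. (l) operates (the reference index is 325, under the 353 limit), but is displaced by (m): (m) operates against (l): the compliance score is 31 points, meeting the 31 points threshold. (n), which would lift (m), is inapplicable — there is no Provisional Registration in force. (b) is therefore removed.
Exception (c): a current Tier A Approval is held; the reportable unit count is 45, below the 49 limit; the packaged snacks are home-kitchen produced — every condition holds. But applying paragraphs (o)–(p): (o) is engaged — the baseline figure is 253, meeting the 227 threshold. (p) does not operate here (the qualifying period is 70 days, not below 65 days), so (o) stands. Exception (c) does not apply.
Exception (d): the seller is a natural person; a Cottage Food Declaration is on file; the number of selling days per month is 11, less than the 15 limit — every condition holds. However, paragraph (q) must be considered: (q) operates against (d): a current Schedule 1 Registration is held. Exception (d) does not apply.
Exception (e) fails — no current Schedule B Waiver is held.
No exception applies. The general rule governs.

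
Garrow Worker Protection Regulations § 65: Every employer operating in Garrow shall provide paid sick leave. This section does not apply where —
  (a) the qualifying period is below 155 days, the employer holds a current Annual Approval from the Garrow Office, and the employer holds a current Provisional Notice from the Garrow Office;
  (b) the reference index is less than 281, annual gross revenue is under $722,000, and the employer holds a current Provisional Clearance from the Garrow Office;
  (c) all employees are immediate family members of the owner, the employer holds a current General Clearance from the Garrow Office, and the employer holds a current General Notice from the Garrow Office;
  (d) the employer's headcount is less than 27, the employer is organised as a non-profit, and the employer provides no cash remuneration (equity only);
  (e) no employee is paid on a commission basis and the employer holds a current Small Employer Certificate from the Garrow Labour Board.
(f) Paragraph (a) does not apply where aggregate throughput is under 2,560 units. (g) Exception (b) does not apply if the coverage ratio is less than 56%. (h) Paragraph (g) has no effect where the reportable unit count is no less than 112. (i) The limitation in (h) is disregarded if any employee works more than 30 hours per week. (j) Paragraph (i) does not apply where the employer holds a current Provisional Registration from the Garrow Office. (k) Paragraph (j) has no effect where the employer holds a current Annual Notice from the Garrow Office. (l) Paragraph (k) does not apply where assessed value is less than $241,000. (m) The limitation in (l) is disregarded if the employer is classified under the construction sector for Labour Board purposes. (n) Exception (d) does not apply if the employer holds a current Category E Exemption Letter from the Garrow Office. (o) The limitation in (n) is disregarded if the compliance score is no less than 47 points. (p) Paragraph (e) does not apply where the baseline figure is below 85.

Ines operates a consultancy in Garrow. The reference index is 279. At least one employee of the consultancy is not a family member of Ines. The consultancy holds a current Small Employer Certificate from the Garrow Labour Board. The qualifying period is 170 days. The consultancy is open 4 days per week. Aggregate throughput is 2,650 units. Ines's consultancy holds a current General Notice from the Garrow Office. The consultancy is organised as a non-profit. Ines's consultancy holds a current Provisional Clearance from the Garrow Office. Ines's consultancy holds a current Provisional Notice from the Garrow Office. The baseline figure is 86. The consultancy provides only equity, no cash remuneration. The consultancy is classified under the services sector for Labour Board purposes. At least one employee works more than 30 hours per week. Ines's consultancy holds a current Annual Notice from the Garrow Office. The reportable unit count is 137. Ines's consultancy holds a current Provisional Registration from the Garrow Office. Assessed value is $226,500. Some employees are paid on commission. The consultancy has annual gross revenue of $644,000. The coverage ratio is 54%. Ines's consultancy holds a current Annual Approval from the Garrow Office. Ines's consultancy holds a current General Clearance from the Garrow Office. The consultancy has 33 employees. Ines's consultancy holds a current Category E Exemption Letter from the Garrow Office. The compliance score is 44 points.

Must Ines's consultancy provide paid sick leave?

Exception (a) does not apply: the qualifying period is 170 days, not below 155 days.
Exception (b): the reference index is 279, less than the 281 limit; annual gross revenue is $644,000, under the $722,000 limit; a current Provisional Clearance is held — every condition holds. As to paragraphs (g)–(m): (g) operates (the coverage ratio is 54%, less than the 56% limit), but is itself disapplied by (h): (h) operates against (g): the reportable unit count is 137, meeting the 112 threshold. (i) would limit (h) — at least one employee exceeds 30 hours/week — but (j) sets (i) aside: (j) applies — a current Provisional Registration is held. (k) would limit (j) — a current Annual Notice is held — but (l) sets (k) aside: (l) operates against (k): assessed value is $226,500, less than the $241,000 limit. (m) is inapplicable (the consultancy is classified under the services sector), so (l) stands. So (b) applies.
Exception (c) does not apply: at least one employee is not a family member.
Exception (d) requires that the employer's headcount is less than 27; but the employer's headcount is 33, not less than 27, so (d) is unavailable.
Exception (e) fails — some employees are paid on commission.

No — exception (b) applies; Ines's consultancy is not required to provide paid sick leave.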